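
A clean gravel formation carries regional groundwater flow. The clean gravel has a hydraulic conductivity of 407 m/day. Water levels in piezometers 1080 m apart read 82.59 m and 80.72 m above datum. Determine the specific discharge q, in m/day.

Hydraulic gradient i = (82.59 − 80.72) / 1080 = 1.87 / 1080 = 0.001731.
Specific discharge q = K · i = 407.0 × 0.001731 = 0.7047 m/day.

0.705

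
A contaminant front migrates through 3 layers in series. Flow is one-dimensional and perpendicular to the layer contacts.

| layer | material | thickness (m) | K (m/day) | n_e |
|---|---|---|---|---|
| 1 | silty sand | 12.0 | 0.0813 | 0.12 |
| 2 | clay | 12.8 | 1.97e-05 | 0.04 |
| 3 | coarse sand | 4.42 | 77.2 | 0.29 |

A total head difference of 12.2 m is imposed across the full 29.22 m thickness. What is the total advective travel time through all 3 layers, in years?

With flow normal to the layers, continuity requires the same specific discharge q through every layer.
Σ(b_i/K_i) = 12.0/0.0813 + 12.8/1.97e-05 + 4.42/77.2 = 6.499e+05 d.
q = Δh / Σ(b_i/K_i) = 12.2 / 6.499e+05 = 1.877e-05 m/day.
In each layer the seepage velocity is v_i = q/n_i, so the layer transit time is t_i = b_i·n_i / q:
  layer 1 (silty sand): t_1 = 12.0 × 0.12 / 1.877e-05 = 76709 d
  layer 2 (clay): t_2 = 12.8 × 0.04 / 1.877e-05 = 27274 d
  layer 3 (coarse sand): t_3 = 4.42 × 0.29 / 1.877e-05 = 68281 d
Total t = Σ t_i = 1.723e+05 days = 471.6 years.

472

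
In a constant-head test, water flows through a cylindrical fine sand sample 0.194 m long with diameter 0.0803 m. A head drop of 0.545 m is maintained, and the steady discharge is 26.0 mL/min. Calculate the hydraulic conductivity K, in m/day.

2.63

Cross-sectional area A = π·(d/2)² = π × (0.0803/2)² = 0.005064 m².
Convert discharge: 26.0 mL/min = 4.333e-07 m³/s.
Darcy's law rearranged: K = Q·L / (A·Δh) = 4.333e-07 × 0.194 / (0.005064 × 0.545) = 3.046e-05 m/s = 2.632 m/day.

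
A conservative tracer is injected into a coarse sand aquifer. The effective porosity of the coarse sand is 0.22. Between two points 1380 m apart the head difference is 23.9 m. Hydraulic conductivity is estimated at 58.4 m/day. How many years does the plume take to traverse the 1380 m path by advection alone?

Hydraulic gradient i = Δh / L = 23.9 / 1380 = 0.01732.
Darcy flux q = K · i = 58.40 × 0.01732 = 1.011 m/day.
Seepage velocity v = q / n_e = 1.011 / 0.22 = 4.597 m/day.
Travel time t = L / v = 1380 / 4.597 = 300.2 days = 0.8218 years.

0.822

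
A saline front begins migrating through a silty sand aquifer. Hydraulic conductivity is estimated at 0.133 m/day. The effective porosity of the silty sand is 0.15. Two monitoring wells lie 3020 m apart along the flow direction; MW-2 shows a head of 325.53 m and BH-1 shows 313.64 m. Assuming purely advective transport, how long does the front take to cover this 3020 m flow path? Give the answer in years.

Hydraulic gradient i = (325.53 − 313.64) / 3020 = 11.89 / 3020 = 0.003937.
Darcy flux q = K · i = 0.1330 × 0.003937 = 0.0005236 m/day.
Seepage velocity v = q / n_e = 0.0005236 / 0.15 = 0.003491 m/day.
Travel time t = L / v = 3020 / 0.003491 = 8.651e+05 days = 2369 years.

2370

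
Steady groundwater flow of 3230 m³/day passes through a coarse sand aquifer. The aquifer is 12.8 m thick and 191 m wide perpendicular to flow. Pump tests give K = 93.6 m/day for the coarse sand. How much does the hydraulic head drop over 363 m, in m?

5.12

Cross-sectional area A = 191 × 12.8 = 2445 m².
From Q = K·A·i, i = Q / (K·A) = 3230 / (93.60 × 2445) = 0.01412.
Head loss Δh = i · L = 0.01412 × 363 = 5.124 m.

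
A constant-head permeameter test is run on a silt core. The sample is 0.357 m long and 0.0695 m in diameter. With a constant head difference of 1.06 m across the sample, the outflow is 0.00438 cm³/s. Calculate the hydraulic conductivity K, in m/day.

0.0336

Cross-sectional area A = π·(d/2)² = π × (0.0695/2)² = 0.003794 m².
Convert discharge: 0.00438 cm³/s = 4.380e-09 m³/s.
Darcy's law rearranged: K = Q·L / (A·Δh) = 4.380e-09 × 0.357 / (0.003794 × 1.06) = 3.888e-07 m/s = 0.03360 m/day.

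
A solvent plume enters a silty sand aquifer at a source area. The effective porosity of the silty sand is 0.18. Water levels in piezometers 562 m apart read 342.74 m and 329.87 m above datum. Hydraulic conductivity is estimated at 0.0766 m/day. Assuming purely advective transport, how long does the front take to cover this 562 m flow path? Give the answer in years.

Hydraulic gradient i = (342.74 − 329.87) / 562 = 12.87 / 562 = 0.02290.
Darcy flux q = K · i = 0.07660 × 0.02290 = 0.001754 m/day.
Seepage velocity v = q / n_e = 0.001754 / 0.18 = 0.009745 m/day.
Travel time t = L / v = 562 / 0.009745 = 57668 days = 157.9 years.

158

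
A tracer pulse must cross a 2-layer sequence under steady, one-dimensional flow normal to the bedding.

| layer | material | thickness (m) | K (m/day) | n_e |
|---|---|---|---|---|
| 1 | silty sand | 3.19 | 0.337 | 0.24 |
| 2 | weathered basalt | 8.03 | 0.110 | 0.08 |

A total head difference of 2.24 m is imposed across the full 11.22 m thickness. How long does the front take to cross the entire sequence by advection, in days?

51.8

With flow normal to the layers, continuity requires the same specific discharge q through every layer.
Σ(b_i/K_i) = 3.19/0.337 + 8.03/0.110 = 82.47 d.
q = Δh / Σ(b_i/K_i) = 2.24 / 82.47 = 0.02716 m/day.
In each layer the seepage velocity is v_i = q/n_i, so the layer transit time is t_i = b_i·n_i / q:
  layer 1 (silty sand): t_1 = 3.19 × 0.24 / 0.02716 = 28.19 d
  layer 2 (weathered basalt): t_2 = 8.03 × 0.08 / 0.02716 = 23.65 d
Total t = Σ t_i = 51.84 days.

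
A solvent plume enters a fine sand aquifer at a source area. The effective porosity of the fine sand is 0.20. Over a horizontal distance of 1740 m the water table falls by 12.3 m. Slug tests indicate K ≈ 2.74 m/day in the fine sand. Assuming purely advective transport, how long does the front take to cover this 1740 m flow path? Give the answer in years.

49.2

Hydraulic gradient i = Δh / L = 12.3 / 1740 = 0.007069.
Darcy flux q = K · i = 2.740 × 0.007069 = 0.01937 m/day.
Seepage velocity v = q / n_e = 0.01937 / 0.20 = 0.09684 m/day.
Travel time t = L / v = 1740 / 0.09684 = 17967 days = 49.19 years.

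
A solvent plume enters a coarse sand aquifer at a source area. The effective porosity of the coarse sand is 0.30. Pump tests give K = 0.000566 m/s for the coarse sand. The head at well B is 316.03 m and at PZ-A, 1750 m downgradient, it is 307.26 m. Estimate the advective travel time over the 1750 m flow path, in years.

5.87

Convert K: 0.000566 m/s × 86400 = 48.90 m/day.
Hydraulic gradient i = (316.03 − 307.26) / 1750 = 8.77 / 1750 = 0.005011.
Darcy flux q = K · i = 48.90 × 0.005011 = 0.2451 m/day.
Seepage velocity v = q / n_e = 0.2451 / 0.30 = 0.8169 m/day.
Travel time t = L / v = 1750 / 0.8169 = 2142 days = 5.865 years.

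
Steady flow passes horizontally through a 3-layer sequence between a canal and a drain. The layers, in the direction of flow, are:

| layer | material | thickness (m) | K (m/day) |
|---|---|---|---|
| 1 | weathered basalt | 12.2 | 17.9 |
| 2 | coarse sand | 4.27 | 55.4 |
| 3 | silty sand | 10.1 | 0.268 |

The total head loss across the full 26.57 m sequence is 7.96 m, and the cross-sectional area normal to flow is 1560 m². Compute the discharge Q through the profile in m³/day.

Flow is perpendicular to layering, so the layers act in series and the equivalent K is the thickness-weighted harmonic mean.
Total thickness L = 12.2 + 4.27 + 10.1 = 26.57 m.
Σ(b_i/K_i) = 12.2/17.9 + 4.27/55.4 + 10.1/0.268 = 38.45 d.
K_eq = L / Σ(b_i/K_i) = 26.57 / 38.45 = 0.6911 m/day.
Q = K_eq · A · (Δh/L) = 0.6911 × 1560 × (7.96/26.57) = 323.0 m³/day.

323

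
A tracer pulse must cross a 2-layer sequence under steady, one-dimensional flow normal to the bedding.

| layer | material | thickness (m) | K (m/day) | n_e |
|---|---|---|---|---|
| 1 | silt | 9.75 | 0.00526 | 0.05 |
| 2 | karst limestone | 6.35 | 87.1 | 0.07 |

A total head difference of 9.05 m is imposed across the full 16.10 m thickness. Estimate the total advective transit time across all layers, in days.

191

With flow normal to the layers, continuity requires the same specific discharge q through every layer.
Σ(b_i/K_i) = 9.75/0.00526 + 6.35/87.1 = 1854 d.
q = Δh / Σ(b_i/K_i) = 9.05 / 1854 = 0.004882 m/day.
In each layer the seepage velocity is v_i = q/n_i, so the layer transit time is t_i = b_i·n_i / q:
  layer 1 (silt): t_1 = 9.75 × 0.05 / 0.004882 = 99.85 d
  layer 2 (karst limestone): t_2 = 6.35 × 0.07 / 0.004882 = 91.05 d
Total t = Σ t_i = 190.9 days.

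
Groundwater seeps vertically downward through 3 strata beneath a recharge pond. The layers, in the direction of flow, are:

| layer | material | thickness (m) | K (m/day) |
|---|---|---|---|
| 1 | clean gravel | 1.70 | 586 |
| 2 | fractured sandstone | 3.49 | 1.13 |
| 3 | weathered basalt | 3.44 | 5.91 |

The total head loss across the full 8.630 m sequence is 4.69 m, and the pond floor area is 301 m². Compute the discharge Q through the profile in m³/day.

Flow is perpendicular to layering, so the layers act in series and the equivalent K is the thickness-weighted harmonic mean.
Total thickness L = 1.70 + 3.49 + 3.44 = 8.630 m.
Σ(b_i/K_i) = 1.70/586 + 3.49/1.13 + 3.44/5.91 = 3.673 d.
K_eq = L / Σ(b_i/K_i) = 8.630 / 3.673 = 2.349 m/day.
Q = K_eq · A · (Δh/L) = 2.349 × 301 × (4.69/8.630) = 384.3 m³/day.

384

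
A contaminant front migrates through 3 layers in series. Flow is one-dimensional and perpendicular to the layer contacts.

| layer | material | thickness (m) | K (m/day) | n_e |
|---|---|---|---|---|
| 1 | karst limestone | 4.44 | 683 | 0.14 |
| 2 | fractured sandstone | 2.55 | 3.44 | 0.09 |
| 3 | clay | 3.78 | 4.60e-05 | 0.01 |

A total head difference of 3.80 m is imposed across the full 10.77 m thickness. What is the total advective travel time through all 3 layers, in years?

With flow normal to the layers, continuity requires the same specific discharge q through every layer.
Σ(b_i/K_i) = 4.44/683 + 2.55/3.44 + 3.78/4.60e-05 = 82175 d.
q = Δh / Σ(b_i/K_i) = 3.80 / 82175 = 4.624e-05 m/day.
In each layer the seepage velocity is v_i = q/n_i, so the layer transit time is t_i = b_i·n_i / q:
  layer 1 (karst limestone): t_1 = 4.44 × 0.14 / 4.624e-05 = 13442 d
  layer 2 (fractured sandstone): t_2 = 2.55 × 0.09 / 4.624e-05 = 4963 d
  layer 3 (clay): t_3 = 3.78 × 0.01 / 4.624e-05 = 817.4 d
Total t = Σ t_i = 19222 days = 52.63 years.

52.6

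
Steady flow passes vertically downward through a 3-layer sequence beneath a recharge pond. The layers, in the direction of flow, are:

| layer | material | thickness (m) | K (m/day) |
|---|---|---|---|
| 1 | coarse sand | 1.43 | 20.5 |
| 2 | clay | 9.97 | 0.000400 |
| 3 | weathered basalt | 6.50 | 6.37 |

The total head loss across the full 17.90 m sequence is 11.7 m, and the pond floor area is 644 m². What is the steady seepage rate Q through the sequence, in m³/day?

Flow is perpendicular to layering, so the layers act in series and the equivalent K is the thickness-weighted harmonic mean.
Total thickness L = 1.43 + 9.97 + 6.50 = 17.90 m.
Σ(b_i/K_i) = 1.43/20.5 + 9.97/0.000400 + 6.50/6.37 = 24926 d.
K_eq = L / Σ(b_i/K_i) = 17.90 / 24926 = 0.0007181 m/day.
Q = K_eq · A · (Δh/L) = 0.0007181 × 644 × (11.7/17.90) = 0.3023 m³/day.

0.302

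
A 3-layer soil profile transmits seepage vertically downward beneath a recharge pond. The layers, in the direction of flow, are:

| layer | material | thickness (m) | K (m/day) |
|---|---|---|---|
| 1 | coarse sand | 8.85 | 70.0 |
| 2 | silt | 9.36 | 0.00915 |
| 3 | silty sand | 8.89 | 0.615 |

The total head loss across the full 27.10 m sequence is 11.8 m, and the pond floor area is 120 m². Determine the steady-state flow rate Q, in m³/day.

1.36

Flow is perpendicular to layering, so the layers act in series and the equivalent K is the thickness-weighted harmonic mean.
Total thickness L = 8.85 + 9.36 + 8.89 = 27.10 m.
Σ(b_i/K_i) = 8.85/70.0 + 9.36/0.00915 + 8.89/0.615 = 1038 d.
K_eq = L / Σ(b_i/K_i) = 27.10 / 1038 = 0.02612 m/day.
Q = K_eq · A · (Δh/L) = 0.02612 × 120 × (11.8/27.10) = 1.365 m³/day.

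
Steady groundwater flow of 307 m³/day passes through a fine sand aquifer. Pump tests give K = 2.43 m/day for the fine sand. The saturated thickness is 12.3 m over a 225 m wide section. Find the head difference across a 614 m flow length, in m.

28.0

Cross-sectional area A = 225 × 12.3 = 2768 m².
From Q = K·A·i, i = Q / (K·A) = 307 / (2.430 × 2768) = 0.04565.
Head loss Δh = i · L = 0.04565 × 614 = 28.03 m.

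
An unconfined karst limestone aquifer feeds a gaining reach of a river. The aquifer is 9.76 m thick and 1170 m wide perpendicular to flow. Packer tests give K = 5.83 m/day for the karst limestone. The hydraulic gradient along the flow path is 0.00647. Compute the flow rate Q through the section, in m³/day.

431

Cross-sectional area A = 1170 × 9.76 = 11419 m².
Hydraulic gradient i = 0.00647.
Darcy's law: Q = K · A · i = 5.830 × 11419 × 0.006470 = 430.7 m³/day.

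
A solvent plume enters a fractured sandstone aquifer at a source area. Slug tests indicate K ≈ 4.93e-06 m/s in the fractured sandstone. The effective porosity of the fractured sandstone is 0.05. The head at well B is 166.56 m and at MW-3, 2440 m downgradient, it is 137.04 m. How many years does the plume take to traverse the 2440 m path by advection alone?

64.8

Convert K: 4.93e-06 m/s × 86400 = 0.4260 m/day.
Hydraulic gradient i = (166.56 − 137.04) / 2440 = 29.52 / 2440 = 0.01210.
Darcy flux q = K · i = 0.4260 × 0.01210 = 0.005153 m/day.
Seepage velocity v = q / n_e = 0.005153 / 0.05 = 0.1031 m/day.
Travel time t = L / v = 2440 / 0.1031 = 23674 days = 64.82 years.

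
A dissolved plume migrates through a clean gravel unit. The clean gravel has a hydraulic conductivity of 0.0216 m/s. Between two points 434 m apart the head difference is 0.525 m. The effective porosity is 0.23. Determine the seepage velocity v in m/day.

Convert K: 0.0216 m/s × 86400 = 1866 m/day.
Hydraulic gradient i = Δh / L = 0.525 / 434 = 0.001210.
Darcy flux q = K · i = 1866 × 0.001210 = 2.258 m/day.
Seepage velocity v = q / n_e = 2.258 / 0.23 = 9.815 m/day.

9.82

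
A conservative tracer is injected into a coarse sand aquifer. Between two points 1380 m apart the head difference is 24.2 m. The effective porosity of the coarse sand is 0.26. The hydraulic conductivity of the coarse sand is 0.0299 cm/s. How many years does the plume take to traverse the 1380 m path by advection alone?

Convert K: 0.0299 cm/s × 864 = 25.83 m/day.
Hydraulic gradient i = Δh / L = 24.2 / 1380 = 0.01754.
Darcy flux q = K · i = 25.83 × 0.01754 = 0.4530 m/day.
Seepage velocity v = q / n_e = 0.4530 / 0.26 = 1.742 m/day.
Travel time t = L / v = 1380 / 1.742 = 792.0 days = 2.168 years.

2.17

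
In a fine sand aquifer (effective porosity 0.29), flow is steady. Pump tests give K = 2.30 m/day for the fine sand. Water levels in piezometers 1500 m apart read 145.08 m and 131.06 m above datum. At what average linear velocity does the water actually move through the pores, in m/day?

Hydraulic gradient i = (145.08 − 131.06) / 1500 = 14.02 / 1500 = 0.009347.
Darcy flux q = K · i = 2.300 × 0.009347 = 0.02150 m/day.
Seepage velocity v = q / n_e = 0.02150 / 0.29 = 0.07413 m/day.

0.0741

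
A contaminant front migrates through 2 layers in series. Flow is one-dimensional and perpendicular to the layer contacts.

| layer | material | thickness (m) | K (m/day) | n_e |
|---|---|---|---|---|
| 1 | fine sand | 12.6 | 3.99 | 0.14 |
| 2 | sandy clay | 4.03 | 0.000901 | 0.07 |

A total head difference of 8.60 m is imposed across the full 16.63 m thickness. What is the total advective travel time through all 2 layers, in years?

With flow normal to the layers, continuity requires the same specific discharge q through every layer.
Σ(b_i/K_i) = 12.6/3.99 + 4.03/0.000901 = 4476 d.
q = Δh / Σ(b_i/K_i) = 8.60 / 4476 = 0.001921 m/day.
In each layer the seepage velocity is v_i = q/n_i, so the layer transit time is t_i = b_i·n_i / q:
  layer 1 (fine sand): t_1 = 12.6 × 0.14 / 0.001921 = 918.1 d
  layer 2 (sandy clay): t_2 = 4.03 × 0.07 / 0.001921 = 146.8 d
Total t = Σ t_i = 1065 days = 2.916 years.

2.92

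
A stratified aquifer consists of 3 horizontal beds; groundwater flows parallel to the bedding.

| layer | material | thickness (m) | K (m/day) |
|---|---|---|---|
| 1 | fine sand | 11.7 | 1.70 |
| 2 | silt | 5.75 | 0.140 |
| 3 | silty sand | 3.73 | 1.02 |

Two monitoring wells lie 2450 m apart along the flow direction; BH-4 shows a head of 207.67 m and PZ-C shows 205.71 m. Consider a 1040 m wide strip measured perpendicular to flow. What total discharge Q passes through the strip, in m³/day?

Flow is parallel to layering, so each bed carries its own Darcy discharge and the transmissivities add.
Σ(K_i·b_i) = 1.70×11.7 + 0.140×5.75 + 1.02×3.73 = 24.50 m²/day.
Hydraulic gradient i = (207.67 − 205.71) / 2450 = 1.96 / 2450 = 0.0008000.
Q = Σ(K_i·b_i) · W · i = 24.50 × 1040 × 0.0008000 = 20.38 m³/day.

20.4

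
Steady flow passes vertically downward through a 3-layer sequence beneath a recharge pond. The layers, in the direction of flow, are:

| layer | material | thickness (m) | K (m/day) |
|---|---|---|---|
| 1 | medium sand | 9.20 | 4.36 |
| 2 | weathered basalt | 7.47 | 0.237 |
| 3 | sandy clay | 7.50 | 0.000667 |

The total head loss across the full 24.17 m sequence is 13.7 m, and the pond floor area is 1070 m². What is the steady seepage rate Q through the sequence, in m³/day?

Flow is perpendicular to layering, so the layers act in series and the equivalent K is the thickness-weighted harmonic mean.
Total thickness L = 9.20 + 7.47 + 7.50 = 24.17 m.
Σ(b_i/K_i) = 9.20/4.36 + 7.47/0.237 + 7.50/0.000667 = 11278 d.
K_eq = L / Σ(b_i/K_i) = 24.17 / 11278 = 0.002143 m/day.
Q = K_eq · A · (Δh/L) = 0.002143 × 1070 × (13.7/24.17) = 1.300 m³/day.

1.30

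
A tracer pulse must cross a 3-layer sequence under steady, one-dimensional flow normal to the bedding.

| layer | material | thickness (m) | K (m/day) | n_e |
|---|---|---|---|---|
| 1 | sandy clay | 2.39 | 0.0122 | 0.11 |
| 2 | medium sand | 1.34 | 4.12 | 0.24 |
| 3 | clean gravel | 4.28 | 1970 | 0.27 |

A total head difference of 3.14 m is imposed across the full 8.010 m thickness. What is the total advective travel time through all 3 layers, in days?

109

With flow normal to the layers, continuity requires the same specific discharge q through every layer.
Σ(b_i/K_i) = 2.39/0.0122 + 1.34/4.12 + 4.28/1970 = 196.2 d.
q = Δh / Σ(b_i/K_i) = 3.14 / 196.2 = 0.01600 m/day.
In each layer the seepage velocity is v_i = q/n_i, so the layer transit time is t_i = b_i·n_i / q:
  layer 1 (sandy clay): t_1 = 2.39 × 0.11 / 0.01600 = 16.43 d
  layer 2 (medium sand): t_2 = 1.34 × 0.24 / 0.01600 = 20.10 d
  layer 3 (clean gravel): t_3 = 4.28 × 0.27 / 0.01600 = 72.22 d
Total t = Σ t_i = 108.7 days.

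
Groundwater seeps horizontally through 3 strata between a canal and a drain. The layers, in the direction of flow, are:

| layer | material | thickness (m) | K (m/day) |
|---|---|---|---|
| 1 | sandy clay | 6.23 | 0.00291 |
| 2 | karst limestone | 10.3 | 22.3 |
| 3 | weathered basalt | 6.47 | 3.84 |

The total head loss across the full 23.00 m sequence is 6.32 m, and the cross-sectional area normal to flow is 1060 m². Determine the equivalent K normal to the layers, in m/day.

Flow is perpendicular to layering, so the layers act in series and the equivalent K is the thickness-weighted harmonic mean.
Total thickness L = 6.23 + 10.3 + 6.47 = 23.00 m.
Σ(b_i/K_i) = 6.23/0.00291 + 10.3/22.3 + 6.47/3.84 = 2143 d.
K_eq = L / Σ(b_i/K_i) = 23.00 / 2143 = 0.01073 m/day.

0.0107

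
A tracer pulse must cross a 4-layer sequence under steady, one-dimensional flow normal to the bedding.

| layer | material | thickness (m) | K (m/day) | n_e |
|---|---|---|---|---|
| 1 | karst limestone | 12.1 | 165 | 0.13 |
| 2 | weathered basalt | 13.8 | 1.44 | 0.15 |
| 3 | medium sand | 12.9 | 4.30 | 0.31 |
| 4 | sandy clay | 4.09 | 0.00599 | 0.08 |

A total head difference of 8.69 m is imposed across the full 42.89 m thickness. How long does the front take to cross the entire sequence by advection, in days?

With flow normal to the layers, continuity requires the same specific discharge q through every layer.
Σ(b_i/K_i) = 12.1/165 + 13.8/1.44 + 12.9/4.30 + 4.09/0.00599 = 695.5 d.
q = Δh / Σ(b_i/K_i) = 8.69 / 695.5 = 0.01250 m/day.
In each layer the seepage velocity is v_i = q/n_i, so the layer transit time is t_i = b_i·n_i / q:
  layer 1 (karst limestone): t_1 = 12.1 × 0.13 / 0.01250 = 125.9 d
  layer 2 (weathered basalt): t_2 = 13.8 × 0.15 / 0.01250 = 165.7 d
  layer 3 (medium sand): t_3 = 12.9 × 0.31 / 0.01250 = 320.0 d
  layer 4 (sandy clay): t_4 = 4.09 × 0.08 / 0.01250 = 26.19 d
Total t = Σ t_i = 637.8 days.

638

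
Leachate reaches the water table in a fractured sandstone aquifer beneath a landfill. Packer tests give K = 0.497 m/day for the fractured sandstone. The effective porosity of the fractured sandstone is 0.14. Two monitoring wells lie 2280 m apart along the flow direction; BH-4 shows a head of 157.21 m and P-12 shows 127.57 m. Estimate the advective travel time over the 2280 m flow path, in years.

135

Hydraulic gradient i = (157.21 − 127.57) / 2280 = 29.64 / 2280 = 0.01300.
Darcy flux q = K · i = 0.4970 × 0.01300 = 0.006461 m/day.
Seepage velocity v = q / n_e = 0.006461 / 0.14 = 0.04615 m/day.
Travel time t = L / v = 2280 / 0.04615 = 49404 days = 135.3 years.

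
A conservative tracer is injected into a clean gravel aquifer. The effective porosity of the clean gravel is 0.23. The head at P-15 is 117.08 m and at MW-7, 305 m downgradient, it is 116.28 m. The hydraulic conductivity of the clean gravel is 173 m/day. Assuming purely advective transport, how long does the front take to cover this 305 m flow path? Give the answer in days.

155

Hydraulic gradient i = (117.08 − 116.28) / 305 = 0.8 / 305 = 0.002623.
Darcy flux q = K · i = 173.0 × 0.002623 = 0.4538 m/day.
Seepage velocity v = q / n_e = 0.4538 / 0.23 = 1.973 m/day.
Travel time t = L / v = 305 / 1.973 = 154.6 days.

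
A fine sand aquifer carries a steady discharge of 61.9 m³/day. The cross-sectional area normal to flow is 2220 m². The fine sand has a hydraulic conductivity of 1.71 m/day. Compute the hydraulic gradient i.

0.0163

From Q = K·A·i, i = Q / (K·A) = 61.9 / (1.710 × 2220) = 0.01631.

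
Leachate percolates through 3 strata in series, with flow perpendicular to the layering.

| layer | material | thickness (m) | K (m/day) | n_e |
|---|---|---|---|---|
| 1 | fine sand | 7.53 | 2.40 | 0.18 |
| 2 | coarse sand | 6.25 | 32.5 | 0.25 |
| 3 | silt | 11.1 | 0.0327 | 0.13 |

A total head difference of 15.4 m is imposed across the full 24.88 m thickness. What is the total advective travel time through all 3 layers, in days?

97.1

With flow normal to the layers, continuity requires the same specific discharge q through every layer.
Σ(b_i/K_i) = 7.53/2.40 + 6.25/32.5 + 11.1/0.0327 = 342.8 d.
q = Δh / Σ(b_i/K_i) = 15.4 / 342.8 = 0.04493 m/day.
In each layer the seepage velocity is v_i = q/n_i, so the layer transit time is t_i = b_i·n_i / q:
  layer 1 (fine sand): t_1 = 7.53 × 0.18 / 0.04493 = 30.17 d
  layer 2 (coarse sand): t_2 = 6.25 × 0.25 / 0.04493 = 34.78 d
  layer 3 (silt): t_3 = 11.1 × 0.13 / 0.04493 = 32.12 d
Total t = Σ t_i = 97.07 days.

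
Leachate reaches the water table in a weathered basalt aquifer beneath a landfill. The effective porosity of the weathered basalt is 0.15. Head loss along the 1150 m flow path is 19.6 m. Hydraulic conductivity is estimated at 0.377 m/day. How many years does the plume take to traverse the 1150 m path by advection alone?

73.5

Hydraulic gradient i = Δh / L = 19.6 / 1150 = 0.01704.
Darcy flux q = K · i = 0.3770 × 0.01704 = 0.006425 m/day.
Seepage velocity v = q / n_e = 0.006425 / 0.15 = 0.04284 m/day.
Travel time t = L / v = 1150 / 0.04284 = 26847 days = 73.50 years.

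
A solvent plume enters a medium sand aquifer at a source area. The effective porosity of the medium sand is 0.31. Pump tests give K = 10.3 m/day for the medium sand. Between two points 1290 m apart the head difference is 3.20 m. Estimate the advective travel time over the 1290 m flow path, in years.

Hydraulic gradient i = Δh / L = 3.20 / 1290 = 0.002481.
Darcy flux q = K · i = 10.30 × 0.002481 = 0.02555 m/day.
Seepage velocity v = q / n_e = 0.02555 / 0.31 = 0.08242 m/day.
Travel time t = L / v = 1290 / 0.08242 = 15651 days = 42.85 years.

42.9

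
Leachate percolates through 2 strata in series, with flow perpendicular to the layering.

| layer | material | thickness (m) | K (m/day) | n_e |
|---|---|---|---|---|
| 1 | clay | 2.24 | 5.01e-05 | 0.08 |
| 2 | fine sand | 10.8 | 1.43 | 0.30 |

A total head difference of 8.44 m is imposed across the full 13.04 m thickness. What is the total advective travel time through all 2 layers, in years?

With flow normal to the layers, continuity requires the same specific discharge q through every layer.
Σ(b_i/K_i) = 2.24/5.01e-05 + 10.8/1.43 = 44718 d.
q = Δh / Σ(b_i/K_i) = 8.44 / 44718 = 0.0001887 m/day.
In each layer the seepage velocity is v_i = q/n_i, so the layer transit time is t_i = b_i·n_i / q:
  layer 1 (clay): t_1 = 2.24 × 0.08 / 0.0001887 = 949.5 d
  layer 2 (fine sand): t_2 = 10.8 × 0.30 / 0.0001887 = 17167 d
Total t = Σ t_i = 18116 days = 49.60 years.

49.6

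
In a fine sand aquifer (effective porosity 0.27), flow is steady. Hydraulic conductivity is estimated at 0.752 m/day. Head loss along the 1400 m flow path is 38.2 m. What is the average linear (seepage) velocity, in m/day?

0.0760

Hydraulic gradient i = Δh / L = 38.2 / 1400 = 0.02729.
Darcy flux q = K · i = 0.7520 × 0.02729 = 0.02052 m/day.
Seepage velocity v = q / n_e = 0.02052 / 0.27 = 0.07600 m/day.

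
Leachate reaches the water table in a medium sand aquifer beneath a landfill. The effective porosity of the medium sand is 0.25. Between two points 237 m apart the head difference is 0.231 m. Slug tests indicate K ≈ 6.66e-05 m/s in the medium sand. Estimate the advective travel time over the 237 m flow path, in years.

28.9

Convert K: 6.66e-05 m/s × 86400 = 5.754 m/day.
Hydraulic gradient i = Δh / L = 0.231 / 237 = 0.0009747.
Darcy flux q = K · i = 5.754 × 0.0009747 = 0.005609 m/day.
Seepage velocity v = q / n_e = 0.005609 / 0.25 = 0.02243 m/day.
Travel time t = L / v = 237 / 0.02243 = 10564 days = 28.92 years.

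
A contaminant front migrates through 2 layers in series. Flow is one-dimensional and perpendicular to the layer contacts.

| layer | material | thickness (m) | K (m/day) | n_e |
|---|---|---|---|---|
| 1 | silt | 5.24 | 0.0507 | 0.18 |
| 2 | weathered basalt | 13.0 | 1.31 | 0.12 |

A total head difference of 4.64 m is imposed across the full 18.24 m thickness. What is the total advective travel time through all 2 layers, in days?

61.1

With flow normal to the layers, continuity requires the same specific discharge q through every layer.
Σ(b_i/K_i) = 5.24/0.0507 + 13.0/1.31 = 113.3 d.
q = Δh / Σ(b_i/K_i) = 4.64 / 113.3 = 0.04096 m/day.
In each layer the seepage velocity is v_i = q/n_i, so the layer transit time is t_i = b_i·n_i / q:
  layer 1 (silt): t_1 = 5.24 × 0.18 / 0.04096 = 23.03 d
  layer 2 (weathered basalt): t_2 = 13.0 × 0.12 / 0.04096 = 38.08 d
Total t = Σ t_i = 61.11 days.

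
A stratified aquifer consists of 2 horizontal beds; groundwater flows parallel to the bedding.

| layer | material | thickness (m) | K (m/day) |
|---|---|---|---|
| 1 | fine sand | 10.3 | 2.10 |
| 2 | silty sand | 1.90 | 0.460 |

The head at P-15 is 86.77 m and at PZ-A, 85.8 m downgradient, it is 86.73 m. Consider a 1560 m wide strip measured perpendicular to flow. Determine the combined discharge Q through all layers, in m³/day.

16.4

Flow is parallel to layering, so each bed carries its own Darcy discharge and the transmissivities add.
Σ(K_i·b_i) = 2.10×10.3 + 0.460×1.90 = 22.50 m²/day.
Hydraulic gradient i = (86.77 − 86.73) / 85.8 = 0.04 / 85.8 = 0.0004662.
Q = Σ(K_i·b_i) · W · i = 22.50 × 1560 × 0.0004662 = 16.37 m³/day.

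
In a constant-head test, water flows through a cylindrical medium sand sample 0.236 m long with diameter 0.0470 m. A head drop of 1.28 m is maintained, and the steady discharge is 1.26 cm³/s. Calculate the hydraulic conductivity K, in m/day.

Cross-sectional area A = π·(d/2)² = π × (0.0470/2)² = 0.001735 m².
Convert discharge: 1.26 cm³/s = 1.260e-06 m³/s.
Darcy's law rearranged: K = Q·L / (A·Δh) = 1.260e-06 × 0.236 / (0.001735 × 1.28) = 0.0001339 m/s = 11.57 m/day.

11.6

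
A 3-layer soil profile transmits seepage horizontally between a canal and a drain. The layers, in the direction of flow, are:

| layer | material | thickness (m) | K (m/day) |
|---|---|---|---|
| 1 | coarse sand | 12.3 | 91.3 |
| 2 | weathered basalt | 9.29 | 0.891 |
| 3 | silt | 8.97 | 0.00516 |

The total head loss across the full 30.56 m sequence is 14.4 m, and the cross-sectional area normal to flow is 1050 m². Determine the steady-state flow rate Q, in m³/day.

Flow is perpendicular to layering, so the layers act in series and the equivalent K is the thickness-weighted harmonic mean.
Total thickness L = 12.3 + 9.29 + 8.97 = 30.56 m.
Σ(b_i/K_i) = 12.3/91.3 + 9.29/0.891 + 8.97/0.00516 = 1749 d.
K_eq = L / Σ(b_i/K_i) = 30.56 / 1749 = 0.01747 m/day.
Q = K_eq · A · (Δh/L) = 0.01747 × 1050 × (14.4/30.56) = 8.645 m³/day.

8.65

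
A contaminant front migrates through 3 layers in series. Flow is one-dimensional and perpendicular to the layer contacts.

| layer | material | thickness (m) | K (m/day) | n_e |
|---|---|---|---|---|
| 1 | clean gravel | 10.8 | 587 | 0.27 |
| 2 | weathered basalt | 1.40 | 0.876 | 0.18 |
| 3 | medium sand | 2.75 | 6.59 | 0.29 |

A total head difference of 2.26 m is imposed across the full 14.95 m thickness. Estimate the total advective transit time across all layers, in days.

With flow normal to the layers, continuity requires the same specific discharge q through every layer.
Σ(b_i/K_i) = 10.8/587 + 1.40/0.876 + 2.75/6.59 = 2.034 d.
q = Δh / Σ(b_i/K_i) = 2.26 / 2.034 = 1.111 m/day.
In each layer the seepage velocity is v_i = q/n_i, so the layer transit time is t_i = b_i·n_i / q:
  layer 1 (clean gravel): t_1 = 10.8 × 0.27 / 1.111 = 2.624 d
  layer 2 (weathered basalt): t_2 = 1.40 × 0.18 / 1.111 = 0.2268 d
  layer 3 (medium sand): t_3 = 2.75 × 0.29 / 1.111 = 0.7177 d
Total t = Σ t_i = 3.569 days.

3.57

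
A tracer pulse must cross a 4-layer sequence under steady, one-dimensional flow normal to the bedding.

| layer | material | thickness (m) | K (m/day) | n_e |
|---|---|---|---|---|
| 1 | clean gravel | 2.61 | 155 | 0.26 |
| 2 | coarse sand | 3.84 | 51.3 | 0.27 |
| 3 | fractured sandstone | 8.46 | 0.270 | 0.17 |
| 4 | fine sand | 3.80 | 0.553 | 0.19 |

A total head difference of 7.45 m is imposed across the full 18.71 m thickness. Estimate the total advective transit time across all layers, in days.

With flow normal to the layers, continuity requires the same specific discharge q through every layer.
Σ(b_i/K_i) = 2.61/155 + 3.84/51.3 + 8.46/0.270 + 3.80/0.553 = 38.30 d.
q = Δh / Σ(b_i/K_i) = 7.45 / 38.30 = 0.1945 m/day.
In each layer the seepage velocity is v_i = q/n_i, so the layer transit time is t_i = b_i·n_i / q:
  layer 1 (clean gravel): t_1 = 2.61 × 0.26 / 0.1945 = 3.488 d
  layer 2 (coarse sand): t_2 = 3.84 × 0.27 / 0.1945 = 5.330 d
  layer 3 (fractured sandstone): t_3 = 8.46 × 0.17 / 0.1945 = 7.393 d
  layer 4 (fine sand): t_4 = 3.80 × 0.19 / 0.1945 = 3.711 d
Total t = Σ t_i = 19.92 days.

19.9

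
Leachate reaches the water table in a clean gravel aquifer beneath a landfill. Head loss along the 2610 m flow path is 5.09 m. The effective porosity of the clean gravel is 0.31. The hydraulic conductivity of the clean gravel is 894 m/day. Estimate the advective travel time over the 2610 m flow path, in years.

Hydraulic gradient i = Δh / L = 5.09 / 2610 = 0.001950.
Darcy flux q = K · i = 894.0 × 0.001950 = 1.743 m/day.
Seepage velocity v = q / n_e = 1.743 / 0.31 = 5.624 m/day.
Travel time t = L / v = 2610 / 5.624 = 464.1 days = 1.271 years.

1.27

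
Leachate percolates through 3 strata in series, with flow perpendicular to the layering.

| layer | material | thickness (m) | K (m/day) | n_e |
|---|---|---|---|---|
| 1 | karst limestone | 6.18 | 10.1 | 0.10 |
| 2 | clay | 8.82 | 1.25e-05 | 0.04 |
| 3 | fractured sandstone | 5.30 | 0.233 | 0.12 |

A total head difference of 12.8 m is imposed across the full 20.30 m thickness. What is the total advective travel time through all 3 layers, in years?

With flow normal to the layers, continuity requires the same specific discharge q through every layer.
Σ(b_i/K_i) = 6.18/10.1 + 8.82/1.25e-05 + 5.30/0.233 = 7.056e+05 d.
q = Δh / Σ(b_i/K_i) = 12.8 / 7.056e+05 = 1.814e-05 m/day.
In each layer the seepage velocity is v_i = q/n_i, so the layer transit time is t_i = b_i·n_i / q:
  layer 1 (karst limestone): t_1 = 6.18 × 0.10 / 1.814e-05 = 34068 d
  layer 2 (clay): t_2 = 8.82 × 0.04 / 1.814e-05 = 19449 d
  layer 3 (fractured sandstone): t_3 = 5.30 × 0.12 / 1.814e-05 = 35061 d
Total t = Σ t_i = 88578 days = 242.5 years.

243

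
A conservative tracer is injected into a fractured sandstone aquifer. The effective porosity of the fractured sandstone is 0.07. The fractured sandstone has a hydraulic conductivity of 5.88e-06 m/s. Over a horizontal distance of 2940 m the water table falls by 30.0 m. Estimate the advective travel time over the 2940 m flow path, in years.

109

Convert K: 5.88e-06 m/s × 86400 = 0.5080 m/day.
Hydraulic gradient i = Δh / L = 30.0 / 2940 = 0.01020.
Darcy flux q = K · i = 0.5080 × 0.01020 = 0.005184 m/day.
Seepage velocity v = q / n_e = 0.005184 / 0.07 = 0.07406 m/day.
Travel time t = L / v = 2940 / 0.07406 = 39699 days = 108.7 years.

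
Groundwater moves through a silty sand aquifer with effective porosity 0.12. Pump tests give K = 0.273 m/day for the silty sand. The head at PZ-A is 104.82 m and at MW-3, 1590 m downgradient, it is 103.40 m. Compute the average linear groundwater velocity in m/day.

Hydraulic gradient i = (104.82 − 103.40) / 1590 = 1.42 / 1590 = 0.0008931.
Darcy flux q = K · i = 0.2730 × 0.0008931 = 0.0002438 m/day.
Seepage velocity v = q / n_e = 0.0002438 / 0.12 = 0.002032 m/day.

0.00203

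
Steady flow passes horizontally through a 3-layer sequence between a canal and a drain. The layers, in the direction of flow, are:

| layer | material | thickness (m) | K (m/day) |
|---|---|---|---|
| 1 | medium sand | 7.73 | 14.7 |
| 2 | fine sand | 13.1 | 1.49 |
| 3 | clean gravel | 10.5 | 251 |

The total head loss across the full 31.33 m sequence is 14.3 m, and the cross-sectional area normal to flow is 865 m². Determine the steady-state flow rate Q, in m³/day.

Flow is perpendicular to layering, so the layers act in series and the equivalent K is the thickness-weighted harmonic mean.
Total thickness L = 7.73 + 13.1 + 10.5 = 31.33 m.
Σ(b_i/K_i) = 7.73/14.7 + 13.1/1.49 + 10.5/251 = 9.360 d.
K_eq = L / Σ(b_i/K_i) = 31.33 / 9.360 = 3.347 m/day.
Q = K_eq · A · (Δh/L) = 3.347 × 865 × (14.3/31.33) = 1322 m³/day.

1320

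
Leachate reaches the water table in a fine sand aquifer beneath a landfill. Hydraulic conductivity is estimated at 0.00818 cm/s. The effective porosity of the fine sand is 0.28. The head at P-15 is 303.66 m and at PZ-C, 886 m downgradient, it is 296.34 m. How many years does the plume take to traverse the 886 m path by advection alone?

Convert K: 0.00818 cm/s × 864 = 7.068 m/day.
Hydraulic gradient i = (303.66 − 296.34) / 886 = 7.32 / 886 = 0.008262.
Darcy flux q = K · i = 7.068 × 0.008262 = 0.05839 m/day.
Seepage velocity v = q / n_e = 0.05839 / 0.28 = 0.2085 m/day.
Travel time t = L / v = 886 / 0.2085 = 4249 days = 11.63 years.

11.6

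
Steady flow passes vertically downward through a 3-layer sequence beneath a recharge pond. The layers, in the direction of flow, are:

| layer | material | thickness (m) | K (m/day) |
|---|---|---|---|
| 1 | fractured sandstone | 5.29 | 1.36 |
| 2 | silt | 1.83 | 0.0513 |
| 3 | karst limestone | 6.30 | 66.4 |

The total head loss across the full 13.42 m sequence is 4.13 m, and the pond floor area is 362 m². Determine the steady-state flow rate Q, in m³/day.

37.7

Flow is perpendicular to layering, so the layers act in series and the equivalent K is the thickness-weighted harmonic mean.
Total thickness L = 5.29 + 1.83 + 6.30 = 13.42 m.
Σ(b_i/K_i) = 5.29/1.36 + 1.83/0.0513 + 6.30/66.4 = 39.66 d.
K_eq = L / Σ(b_i/K_i) = 13.42 / 39.66 = 0.3384 m/day.
Q = K_eq · A · (Δh/L) = 0.3384 × 362 × (4.13/13.42) = 37.70 m³/day.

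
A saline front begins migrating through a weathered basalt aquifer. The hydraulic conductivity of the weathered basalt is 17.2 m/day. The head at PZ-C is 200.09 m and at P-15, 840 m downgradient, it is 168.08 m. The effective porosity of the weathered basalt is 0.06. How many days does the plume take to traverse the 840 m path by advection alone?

76.9

Hydraulic gradient i = (200.09 − 168.08) / 840 = 32.01 / 840 = 0.03811.
Darcy flux q = K · i = 17.20 × 0.03811 = 0.6554 m/day.
Seepage velocity v = q / n_e = 0.6554 / 0.06 = 10.92 m/day.
Travel time t = L / v = 840 / 10.92 = 76.89 days.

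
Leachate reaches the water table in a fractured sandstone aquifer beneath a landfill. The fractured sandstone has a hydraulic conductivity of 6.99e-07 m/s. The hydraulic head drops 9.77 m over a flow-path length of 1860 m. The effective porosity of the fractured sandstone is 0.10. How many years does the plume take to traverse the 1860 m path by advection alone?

1610

Convert K: 6.99e-07 m/s × 86400 = 0.06039 m/day.
Hydraulic gradient i = Δh / L = 9.77 / 1860 = 0.005253.
Darcy flux q = K · i = 0.06039 × 0.005253 = 0.0003172 m/day.
Seepage velocity v = q / n_e = 0.0003172 / 0.10 = 0.003172 m/day.
Travel time t = L / v = 1860 / 0.003172 = 5.863e+05 days = 1605 years.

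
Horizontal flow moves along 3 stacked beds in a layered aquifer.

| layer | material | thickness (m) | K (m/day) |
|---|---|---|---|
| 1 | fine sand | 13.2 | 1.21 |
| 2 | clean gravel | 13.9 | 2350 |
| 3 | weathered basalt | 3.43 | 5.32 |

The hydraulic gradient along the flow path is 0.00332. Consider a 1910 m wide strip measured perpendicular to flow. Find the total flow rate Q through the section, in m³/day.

207000

Flow is parallel to layering, so each bed carries its own Darcy discharge and the transmissivities add.
Σ(K_i·b_i) = 1.21×13.2 + 2350×13.9 + 5.32×3.43 = 32699 m²/day.
Hydraulic gradient i = 0.00332.
Q = Σ(K_i·b_i) · W · i = 32699 × 1910 × 0.003320 = 2.074e+05 m³/day.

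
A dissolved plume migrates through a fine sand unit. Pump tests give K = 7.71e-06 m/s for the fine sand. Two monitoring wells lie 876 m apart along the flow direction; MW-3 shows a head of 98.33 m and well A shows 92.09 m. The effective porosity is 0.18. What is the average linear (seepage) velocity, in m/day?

Convert K: 7.71e-06 m/s × 86400 = 0.6661 m/day.
Hydraulic gradient i = (98.33 − 92.09) / 876 = 6.24 / 876 = 0.007123.
Darcy flux q = K · i = 0.6661 × 0.007123 = 0.004745 m/day.
Seepage velocity v = q / n_e = 0.004745 / 0.18 = 0.02636 m/day.

0.0264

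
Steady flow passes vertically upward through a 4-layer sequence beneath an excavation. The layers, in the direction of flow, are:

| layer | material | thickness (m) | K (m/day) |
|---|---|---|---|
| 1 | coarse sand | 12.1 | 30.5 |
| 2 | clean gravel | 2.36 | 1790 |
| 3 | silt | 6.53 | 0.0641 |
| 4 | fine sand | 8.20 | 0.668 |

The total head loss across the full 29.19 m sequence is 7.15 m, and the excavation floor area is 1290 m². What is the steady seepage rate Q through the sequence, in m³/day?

80.5

Flow is perpendicular to layering, so the layers act in series and the equivalent K is the thickness-weighted harmonic mean.
Total thickness L = 12.1 + 2.36 + 6.53 + 8.20 = 29.19 m.
Σ(b_i/K_i) = 12.1/30.5 + 2.36/1790 + 6.53/0.0641 + 8.20/0.668 = 114.5 d.
K_eq = L / Σ(b_i/K_i) = 29.19 / 114.5 = 0.2548 m/day.
Q = K_eq · A · (Δh/L) = 0.2548 × 1290 × (7.15/29.19) = 80.52 m³/day.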